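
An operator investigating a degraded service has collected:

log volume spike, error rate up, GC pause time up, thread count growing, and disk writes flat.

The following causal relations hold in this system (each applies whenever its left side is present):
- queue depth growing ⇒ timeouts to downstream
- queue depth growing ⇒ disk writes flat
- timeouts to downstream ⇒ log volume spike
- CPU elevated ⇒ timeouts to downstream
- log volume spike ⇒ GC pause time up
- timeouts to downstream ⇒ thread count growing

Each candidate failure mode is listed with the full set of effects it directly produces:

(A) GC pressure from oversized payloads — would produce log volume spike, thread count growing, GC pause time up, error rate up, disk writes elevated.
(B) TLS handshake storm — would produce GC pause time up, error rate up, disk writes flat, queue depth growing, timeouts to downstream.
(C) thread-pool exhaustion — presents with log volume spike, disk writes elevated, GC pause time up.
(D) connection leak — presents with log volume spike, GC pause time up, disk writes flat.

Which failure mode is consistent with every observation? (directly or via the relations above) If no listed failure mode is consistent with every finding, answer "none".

Testing each hypothesis:
(A) GC pressure from oversized payloads — fails on disk writes flat (predicts disk writes elevated, not disk writes flat)
(B) TLS handshake storm — log volume spike ✓ (through timeouts to downstream → log volume spike); error rate up ✓; GC pause time up ✓; thread count growing ✓ (through timeouts to downstream → thread count growing); disk writes flat ✓
(C) thread-pool exhaustion — fails on error rate up, thread count growing, disk writes flat (predicts disk writes elevated, not disk writes flat)
(D) connection leak — log volume spike ✓; error rate up ✗; GC pause time up ✓; thread count growing ✗; disk writes flat ✓
(B) alone accounts for all the evidence.

B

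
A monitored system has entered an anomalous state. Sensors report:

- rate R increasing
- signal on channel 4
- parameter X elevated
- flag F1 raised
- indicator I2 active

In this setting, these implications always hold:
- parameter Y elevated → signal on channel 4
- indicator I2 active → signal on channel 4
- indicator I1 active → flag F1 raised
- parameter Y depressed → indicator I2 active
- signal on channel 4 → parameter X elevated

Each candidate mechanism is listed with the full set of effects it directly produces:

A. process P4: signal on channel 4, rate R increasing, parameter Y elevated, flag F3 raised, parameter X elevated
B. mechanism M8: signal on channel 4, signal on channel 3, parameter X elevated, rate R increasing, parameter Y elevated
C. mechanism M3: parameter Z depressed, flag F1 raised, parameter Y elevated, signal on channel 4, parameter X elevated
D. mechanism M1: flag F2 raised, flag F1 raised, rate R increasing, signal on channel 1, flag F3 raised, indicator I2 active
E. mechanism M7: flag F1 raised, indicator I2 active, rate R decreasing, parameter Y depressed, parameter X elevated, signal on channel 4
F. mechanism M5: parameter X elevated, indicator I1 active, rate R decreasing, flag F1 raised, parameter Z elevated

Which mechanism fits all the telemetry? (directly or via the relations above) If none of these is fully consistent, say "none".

Per-candidate check:
(A) process P4 — rate R increasing +; signal on channel 4 +; parameter X elevated +; flag F1 raised -; indicator I2 active -
(B) mechanism M8 — rate R increasing +; signal on channel 4 +; parameter X elevated +; flag F1 raised -; indicator I2 active -
(C) mechanism M3 — does not account for rate R increasing, indicator I2 active
(D) mechanism M1 — accounts for every observation (signal on channel 4 by indicator I2 active → signal on channel 4)
(E) mechanism M7 — rate R increasing -; signal on channel 4 +; parameter X elevated +; flag F1 raised +; indicator I2 active +
(F) mechanism M5 — rate R increasing -; signal on channel 4 -; parameter X elevated +; flag F1 raised +; indicator I2 active -
(D) alone accounts for all the evidence.

D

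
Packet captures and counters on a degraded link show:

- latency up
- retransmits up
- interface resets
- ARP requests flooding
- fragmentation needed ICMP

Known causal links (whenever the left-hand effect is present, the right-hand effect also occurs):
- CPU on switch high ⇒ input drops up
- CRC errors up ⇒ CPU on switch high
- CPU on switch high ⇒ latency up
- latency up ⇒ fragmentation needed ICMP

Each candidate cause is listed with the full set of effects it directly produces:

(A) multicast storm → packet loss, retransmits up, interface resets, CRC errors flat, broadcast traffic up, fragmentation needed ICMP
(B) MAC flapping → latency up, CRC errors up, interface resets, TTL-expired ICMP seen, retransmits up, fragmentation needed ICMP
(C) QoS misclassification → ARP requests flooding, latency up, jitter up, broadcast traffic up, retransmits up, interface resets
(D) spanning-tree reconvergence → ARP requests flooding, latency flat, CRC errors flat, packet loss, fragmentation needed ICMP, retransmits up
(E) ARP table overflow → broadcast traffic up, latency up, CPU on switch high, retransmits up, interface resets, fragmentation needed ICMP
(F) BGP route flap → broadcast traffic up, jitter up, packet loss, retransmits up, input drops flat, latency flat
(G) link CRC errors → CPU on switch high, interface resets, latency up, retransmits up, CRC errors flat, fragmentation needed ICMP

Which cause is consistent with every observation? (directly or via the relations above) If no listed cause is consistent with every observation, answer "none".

For each candidate, compare predicted effects to what was observed:
(A) multicast storm — latency up ✗; retransmits up ✓; interface resets ✓; ARP requests flooding ✗; fragmentation needed ICMP ✓
(B) MAC flapping — latency up ✓; retransmits up ✓; interface resets ✓; ARP requests flooding ✗; fragmentation needed ICMP ✓
(C) QoS misclassification — accounts for every observation (fragmentation needed ICMP by latency up → fragmentation needed ICMP)
(D) spanning-tree reconvergence — latency up ✗; retransmits up ✓; interface resets ✗; ARP requests flooding ✓; fragmentation needed ICMP ✓
(E) ARP table overflow — latency up ✓; retransmits up ✓; interface resets ✓; ARP requests flooding ✗; fragmentation needed ICMP ✓
(F) BGP route flap — fails on latency up, interface resets, ARP requests flooding, fragmentation needed ICMP (predicts latency flat, not latency up)
(G) link CRC errors — does not account for ARP requests flooding
(C) is the only candidate with no mismatches.

C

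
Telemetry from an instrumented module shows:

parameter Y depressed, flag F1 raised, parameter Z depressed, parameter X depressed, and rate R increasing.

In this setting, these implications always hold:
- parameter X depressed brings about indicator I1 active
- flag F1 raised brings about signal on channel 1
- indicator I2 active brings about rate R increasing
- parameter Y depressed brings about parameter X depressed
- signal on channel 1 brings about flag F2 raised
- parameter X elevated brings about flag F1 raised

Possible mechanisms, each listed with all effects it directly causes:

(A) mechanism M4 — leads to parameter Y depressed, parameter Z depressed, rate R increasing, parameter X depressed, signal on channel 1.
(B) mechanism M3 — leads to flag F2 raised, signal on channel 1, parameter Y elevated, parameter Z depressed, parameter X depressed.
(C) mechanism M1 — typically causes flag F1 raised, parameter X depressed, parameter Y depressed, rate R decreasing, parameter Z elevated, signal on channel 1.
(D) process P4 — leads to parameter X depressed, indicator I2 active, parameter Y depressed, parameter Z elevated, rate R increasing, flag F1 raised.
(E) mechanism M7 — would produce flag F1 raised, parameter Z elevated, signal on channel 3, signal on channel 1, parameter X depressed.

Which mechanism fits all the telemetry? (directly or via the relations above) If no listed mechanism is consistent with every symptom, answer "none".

none

Testing each hypothesis:
(A) mechanism M4 — parameter Y depressed +; flag F1 raised -; parameter Z depressed +; parameter X depressed +; rate R increasing +
(B) mechanism M3 — fails on parameter Y depressed, flag F1 raised, rate R increasing (predicts parameter Y elevated, not parameter Y depressed)
(C) mechanism M1 — parameter Y depressed +; flag F1 raised +; parameter Z depressed -; parameter X depressed +; rate R increasing -
(D) process P4 — parameter Y depressed +; flag F1 raised +; parameter Z depressed -; parameter X depressed +; rate R increasing +
(E) mechanism M7 — parameter Y depressed -; flag F1 raised +; parameter Z depressed -; parameter X depressed +; rate R increasing -
No candidate is consistent with all observations.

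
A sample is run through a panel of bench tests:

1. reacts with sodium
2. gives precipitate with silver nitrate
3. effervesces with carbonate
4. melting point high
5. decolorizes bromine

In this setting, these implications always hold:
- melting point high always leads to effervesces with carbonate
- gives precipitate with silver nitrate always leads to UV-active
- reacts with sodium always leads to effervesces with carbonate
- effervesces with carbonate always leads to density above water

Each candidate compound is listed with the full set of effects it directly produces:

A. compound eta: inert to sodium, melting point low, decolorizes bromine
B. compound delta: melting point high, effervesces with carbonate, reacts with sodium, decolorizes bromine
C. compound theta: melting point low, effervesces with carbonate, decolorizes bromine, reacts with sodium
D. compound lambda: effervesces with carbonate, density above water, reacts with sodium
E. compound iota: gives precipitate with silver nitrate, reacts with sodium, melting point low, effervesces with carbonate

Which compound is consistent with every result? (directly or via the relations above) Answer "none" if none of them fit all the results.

Checking each candidate against the observations:
(A) compound eta — reacts with sodium ✗; gives precipitate with silver nitrate ✗; effervesces with carbonate ✗; melting point high ✗; decolorizes bromine ✓
(B) compound delta — does not account for gives precipitate with silver nitrate
(C) compound theta — fails on gives precipitate with silver nitrate, melting point high (predicts melting point low, not melting point high)
(D) compound lambda — does not account for gives precipitate with silver nitrate, melting point high, decolorizes bromine
(E) compound iota — fails on melting point high, decolorizes bromine (predicts melting point low, not melting point high)
No candidate is consistent with all observations.

none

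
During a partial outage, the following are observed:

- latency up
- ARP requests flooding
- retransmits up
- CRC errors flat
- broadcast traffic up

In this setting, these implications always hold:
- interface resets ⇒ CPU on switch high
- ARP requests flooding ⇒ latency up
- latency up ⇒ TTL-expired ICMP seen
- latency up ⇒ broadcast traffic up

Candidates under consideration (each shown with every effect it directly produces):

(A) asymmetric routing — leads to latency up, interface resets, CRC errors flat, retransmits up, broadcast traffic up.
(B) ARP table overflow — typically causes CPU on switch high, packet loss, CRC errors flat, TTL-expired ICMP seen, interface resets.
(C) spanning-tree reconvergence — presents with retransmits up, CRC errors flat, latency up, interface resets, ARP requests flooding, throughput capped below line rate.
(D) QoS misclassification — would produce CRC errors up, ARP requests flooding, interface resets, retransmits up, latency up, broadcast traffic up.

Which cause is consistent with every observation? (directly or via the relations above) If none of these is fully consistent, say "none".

For each candidate, compare predicted effects to what was observed:
(A) asymmetric routing — does not account for ARP requests flooding
(B) ARP table overflow — latency up miss; ARP requests flooding miss; retransmits up miss; CRC errors flat match; broadcast traffic up miss
(C) spanning-tree reconvergence — latency up match; ARP requests flooding match; retransmits up match; CRC errors flat match; broadcast traffic up match (by latency up → broadcast traffic up)
(D) QoS misclassification — latency up match; ARP requests flooding match; retransmits up match; CRC errors flat miss; broadcast traffic up match
Only (C) is consistent with every observation.

C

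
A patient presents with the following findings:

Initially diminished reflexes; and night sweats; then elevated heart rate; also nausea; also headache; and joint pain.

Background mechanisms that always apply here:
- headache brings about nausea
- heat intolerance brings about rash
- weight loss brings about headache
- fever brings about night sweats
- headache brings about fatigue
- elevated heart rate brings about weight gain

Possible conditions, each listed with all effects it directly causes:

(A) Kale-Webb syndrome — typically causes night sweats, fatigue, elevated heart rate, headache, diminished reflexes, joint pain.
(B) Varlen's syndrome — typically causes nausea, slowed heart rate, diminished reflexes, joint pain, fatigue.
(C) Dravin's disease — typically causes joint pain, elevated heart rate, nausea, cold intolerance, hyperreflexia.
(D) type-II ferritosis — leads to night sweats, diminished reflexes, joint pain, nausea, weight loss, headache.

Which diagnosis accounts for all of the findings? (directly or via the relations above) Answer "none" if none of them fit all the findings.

Per-candidate check:
(A) Kale-Webb syndrome — diminished reflexes match; night sweats match; elevated heart rate match; nausea match (through headache → nausea); headache match; joint pain match
(B) Varlen's syndrome — diminished reflexes match; night sweats miss; elevated heart rate miss; nausea match; headache miss; joint pain match
(C) Dravin's disease — fails on diminished reflexes, night sweats, headache (predicts hyperreflexia, not diminished reflexes)
(D) type-II ferritosis — diminished reflexes match; night sweats match; elevated heart rate miss; nausea match; headache match; joint pain match
Only (A) is consistent with every observation.

A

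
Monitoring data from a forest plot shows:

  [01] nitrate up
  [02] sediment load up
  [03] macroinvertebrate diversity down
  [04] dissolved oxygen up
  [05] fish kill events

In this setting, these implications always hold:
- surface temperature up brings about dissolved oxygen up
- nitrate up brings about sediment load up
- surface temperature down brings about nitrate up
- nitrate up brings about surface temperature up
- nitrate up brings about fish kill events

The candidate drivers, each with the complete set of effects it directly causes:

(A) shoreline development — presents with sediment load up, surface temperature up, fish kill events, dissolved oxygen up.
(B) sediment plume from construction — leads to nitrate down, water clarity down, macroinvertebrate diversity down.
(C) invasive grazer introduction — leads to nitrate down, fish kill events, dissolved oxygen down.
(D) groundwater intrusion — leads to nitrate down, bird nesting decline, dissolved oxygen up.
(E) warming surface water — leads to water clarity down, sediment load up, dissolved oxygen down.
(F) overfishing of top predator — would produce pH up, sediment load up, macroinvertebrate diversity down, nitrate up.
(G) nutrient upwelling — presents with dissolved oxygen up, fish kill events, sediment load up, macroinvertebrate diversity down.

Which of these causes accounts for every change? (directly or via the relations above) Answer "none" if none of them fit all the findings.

F

For each candidate, compare predicted effects to what was observed:
(A) shoreline development — does not account for nitrate up, macroinvertebrate diversity down
(B) sediment plume from construction — nitrate up ✗; sediment load up ✗; macroinvertebrate diversity down ✓; dissolved oxygen up ✗; fish kill events ✗
(C) invasive grazer introduction — nitrate up ✗; sediment load up ✗; macroinvertebrate diversity down ✗; dissolved oxygen up ✗; fish kill events ✓
(D) groundwater intrusion — fails on nitrate up, sediment load up, macroinvertebrate diversity down, fish kill events (predicts nitrate down, not nitrate up)
(E) warming surface water — nitrate up ✗; sediment load up ✓; macroinvertebrate diversity down ✗; dissolved oxygen up ✗; fish kill events ✗
(F) overfishing of top predator — accounts for every observation (dissolved oxygen up through nitrate up → surface temperature up → dissolved oxygen up)
(G) nutrient upwelling — nitrate up ✗; sediment load up ✓; macroinvertebrate diversity down ✓; dissolved oxygen up ✓; fish kill events ✓
Only (F) is consistent with every observation.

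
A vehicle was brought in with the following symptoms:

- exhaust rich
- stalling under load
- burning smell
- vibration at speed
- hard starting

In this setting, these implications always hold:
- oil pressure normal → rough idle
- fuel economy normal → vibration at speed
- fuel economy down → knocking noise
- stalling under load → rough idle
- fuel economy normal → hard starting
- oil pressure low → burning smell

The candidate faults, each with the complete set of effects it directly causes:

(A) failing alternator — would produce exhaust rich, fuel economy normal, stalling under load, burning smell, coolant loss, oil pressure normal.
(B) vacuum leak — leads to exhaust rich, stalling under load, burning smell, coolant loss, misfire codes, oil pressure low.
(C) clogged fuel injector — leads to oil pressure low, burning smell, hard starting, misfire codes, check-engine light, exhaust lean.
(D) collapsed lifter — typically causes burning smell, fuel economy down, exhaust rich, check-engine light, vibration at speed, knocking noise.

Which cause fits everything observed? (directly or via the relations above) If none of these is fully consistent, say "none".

A

For each candidate, compare predicted effects to what was observed:
(A) failing alternator — accounts for every observation (vibration at speed through fuel economy normal → vibration at speed)
(B) vacuum leak — exhaust rich yes; stalling under load yes; burning smell yes; vibration at speed NO; hard starting NO
(C) clogged fuel injector — exhaust rich NO; stalling under load NO; burning smell yes; vibration at speed NO; hard starting yes
(D) collapsed lifter — does not account for stalling under load, hard starting
(A) is the only candidate with no mismatches.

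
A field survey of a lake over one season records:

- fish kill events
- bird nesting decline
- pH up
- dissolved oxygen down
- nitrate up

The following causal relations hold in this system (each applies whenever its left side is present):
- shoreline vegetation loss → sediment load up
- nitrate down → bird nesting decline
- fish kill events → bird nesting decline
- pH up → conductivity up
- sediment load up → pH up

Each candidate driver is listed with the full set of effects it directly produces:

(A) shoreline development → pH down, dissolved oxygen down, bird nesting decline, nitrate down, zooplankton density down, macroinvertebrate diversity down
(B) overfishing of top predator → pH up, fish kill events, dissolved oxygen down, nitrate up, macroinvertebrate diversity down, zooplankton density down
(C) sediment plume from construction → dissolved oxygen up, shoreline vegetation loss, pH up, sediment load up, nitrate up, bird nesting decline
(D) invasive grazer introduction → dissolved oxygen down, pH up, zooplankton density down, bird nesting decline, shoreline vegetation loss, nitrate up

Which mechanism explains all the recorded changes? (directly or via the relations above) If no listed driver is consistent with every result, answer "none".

For each candidate, compare predicted effects to what was observed:
(A) shoreline development — fish kill events -; bird nesting decline +; pH up -; dissolved oxygen down +; nitrate up -
(B) overfishing of top predator — accounts for every observation (bird nesting decline by fish kill events → bird nesting decline)
(C) sediment plume from construction — fish kill events -; bird nesting decline +; pH up +; dissolved oxygen down -; nitrate up +
(D) invasive grazer introduction — fish kill events -; bird nesting decline +; pH up +; dissolved oxygen down +; nitrate up +
(B) alone accounts for all the evidence.

B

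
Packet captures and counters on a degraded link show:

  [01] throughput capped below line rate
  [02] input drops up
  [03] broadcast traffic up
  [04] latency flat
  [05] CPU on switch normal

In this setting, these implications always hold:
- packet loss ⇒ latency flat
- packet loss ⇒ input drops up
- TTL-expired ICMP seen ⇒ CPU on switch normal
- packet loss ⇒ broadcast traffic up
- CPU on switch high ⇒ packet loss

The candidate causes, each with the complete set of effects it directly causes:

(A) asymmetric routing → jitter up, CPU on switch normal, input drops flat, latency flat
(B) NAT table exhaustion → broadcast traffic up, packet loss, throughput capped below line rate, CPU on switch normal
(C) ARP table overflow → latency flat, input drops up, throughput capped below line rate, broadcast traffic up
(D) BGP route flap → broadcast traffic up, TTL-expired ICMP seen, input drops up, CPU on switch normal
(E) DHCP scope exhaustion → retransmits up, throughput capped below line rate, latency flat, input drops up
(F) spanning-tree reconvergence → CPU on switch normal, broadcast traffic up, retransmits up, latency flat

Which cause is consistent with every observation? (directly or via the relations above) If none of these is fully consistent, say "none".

For each candidate, compare predicted effects to what was observed:
(A) asymmetric routing — throughput capped below line rate miss; input drops up miss; broadcast traffic up miss; latency flat match; CPU on switch normal match
(B) NAT table exhaustion — throughput capped below line rate match; input drops up match (via packet loss → input drops up); broadcast traffic up match; latency flat match (via packet loss → latency flat); CPU on switch normal match
(C) ARP table overflow — does not account for CPU on switch normal
(D) BGP route flap — throughput capped below line rate miss; input drops up match; broadcast traffic up match; latency flat miss; CPU on switch normal match
(E) DHCP scope exhaustion — throughput capped below line rate match; input drops up match; broadcast traffic up miss; latency flat match; CPU on switch normal miss
(F) spanning-tree reconvergence — throughput capped below line rate miss; input drops up miss; broadcast traffic up match; latency flat match; CPU on switch normal match
(B) is the only candidate with no mismatches.

B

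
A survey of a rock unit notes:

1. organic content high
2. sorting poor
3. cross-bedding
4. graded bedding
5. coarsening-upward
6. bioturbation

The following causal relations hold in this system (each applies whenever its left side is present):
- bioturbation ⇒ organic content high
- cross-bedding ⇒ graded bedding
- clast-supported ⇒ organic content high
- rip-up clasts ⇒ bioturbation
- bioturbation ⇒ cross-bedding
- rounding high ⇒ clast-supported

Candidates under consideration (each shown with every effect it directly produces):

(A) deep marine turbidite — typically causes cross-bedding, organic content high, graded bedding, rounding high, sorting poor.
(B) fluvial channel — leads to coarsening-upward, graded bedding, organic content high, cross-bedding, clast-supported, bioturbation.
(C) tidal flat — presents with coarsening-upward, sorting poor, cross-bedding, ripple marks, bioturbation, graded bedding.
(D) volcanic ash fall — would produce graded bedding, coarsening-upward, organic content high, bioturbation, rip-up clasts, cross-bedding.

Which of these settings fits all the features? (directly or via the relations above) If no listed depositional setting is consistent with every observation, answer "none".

Testing each hypothesis:
(A) deep marine turbidite — organic content high match; sorting poor match; cross-bedding match; graded bedding match; coarsening-upward miss; bioturbation miss
(B) fluvial channel — organic content high match; sorting poor miss; cross-bedding match; graded bedding match; coarsening-upward match; bioturbation match
(C) tidal flat — organic content high match (by bioturbation → organic content high); sorting poor match; cross-bedding match; graded bedding match; coarsening-upward match; bioturbation match
(D) volcanic ash fall — organic content high match; sorting poor miss; cross-bedding match; graded bedding match; coarsening-upward match; bioturbation match
(C) is the only candidate with no mismatches.

C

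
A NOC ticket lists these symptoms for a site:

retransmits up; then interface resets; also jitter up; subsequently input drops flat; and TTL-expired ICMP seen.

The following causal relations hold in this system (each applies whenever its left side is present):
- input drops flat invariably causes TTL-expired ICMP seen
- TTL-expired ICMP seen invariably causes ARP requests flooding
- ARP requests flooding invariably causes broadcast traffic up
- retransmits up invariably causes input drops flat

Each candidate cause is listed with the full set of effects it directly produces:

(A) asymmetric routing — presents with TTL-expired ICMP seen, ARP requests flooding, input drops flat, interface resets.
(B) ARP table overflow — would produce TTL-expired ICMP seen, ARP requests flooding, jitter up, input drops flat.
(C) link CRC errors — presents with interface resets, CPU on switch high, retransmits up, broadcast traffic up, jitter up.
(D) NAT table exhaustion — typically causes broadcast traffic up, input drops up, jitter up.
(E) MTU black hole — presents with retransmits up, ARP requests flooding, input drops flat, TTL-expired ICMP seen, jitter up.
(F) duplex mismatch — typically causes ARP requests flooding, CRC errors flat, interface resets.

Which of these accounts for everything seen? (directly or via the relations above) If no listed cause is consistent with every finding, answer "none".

Per-candidate check:
(A) asymmetric routing — does not account for retransmits up, jitter up
(B) ARP table overflow — does not account for retransmits up, interface resets
(C) link CRC errors — retransmits up ✓; interface resets ✓; jitter up ✓; input drops flat ✓ (via retransmits up → input drops flat); TTL-expired ICMP seen ✓ (via retransmits up → input drops flat → TTL-expired ICMP seen)
(D) NAT table exhaustion — fails on retransmits up, interface resets, input drops flat, TTL-expired ICMP seen (predicts input drops up, not input drops flat)
(E) MTU black hole — does not account for interface resets
(F) duplex mismatch — does not account for retransmits up, jitter up, input drops flat, TTL-expired ICMP seen
Only (C) is consistent with every observation.

C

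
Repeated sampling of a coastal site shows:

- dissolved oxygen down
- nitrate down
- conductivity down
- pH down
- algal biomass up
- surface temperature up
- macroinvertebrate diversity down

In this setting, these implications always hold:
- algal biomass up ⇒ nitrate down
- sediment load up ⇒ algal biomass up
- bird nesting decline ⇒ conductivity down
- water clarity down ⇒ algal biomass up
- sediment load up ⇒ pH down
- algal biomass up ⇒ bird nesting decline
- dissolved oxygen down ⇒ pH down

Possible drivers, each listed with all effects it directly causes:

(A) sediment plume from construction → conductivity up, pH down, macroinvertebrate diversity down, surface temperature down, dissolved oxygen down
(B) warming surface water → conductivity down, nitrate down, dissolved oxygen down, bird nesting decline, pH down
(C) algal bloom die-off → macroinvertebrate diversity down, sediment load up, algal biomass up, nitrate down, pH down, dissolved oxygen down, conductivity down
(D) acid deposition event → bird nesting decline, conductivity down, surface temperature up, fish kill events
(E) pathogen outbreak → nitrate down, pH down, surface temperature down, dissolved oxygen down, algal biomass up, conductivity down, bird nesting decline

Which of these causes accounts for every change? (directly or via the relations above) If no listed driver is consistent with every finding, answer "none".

Checking each candidate against the observations:
(A) sediment plume from construction — fails on nitrate down, conductivity down, algal biomass up, surface temperature up (predicts conductivity up, not conductivity down; predicts surface temperature down, not surface temperature up)
(B) warming surface water — dissolved oxygen down yes; nitrate down yes; conductivity down yes; pH down yes; algal biomass up NO; surface temperature up NO; macroinvertebrate diversity down NO
(C) algal bloom die-off — dissolved oxygen down yes; nitrate down yes; conductivity down yes; pH down yes; algal biomass up yes; surface temperature up NO; macroinvertebrate diversity down yes
(D) acid deposition event — dissolved oxygen down NO; nitrate down NO; conductivity down yes; pH down NO; algal biomass up NO; surface temperature up yes; macroinvertebrate diversity down NO
(E) pathogen outbreak — fails on surface temperature up, macroinvertebrate diversity down (predicts surface temperature down, not surface temperature up)
No candidate is consistent with all observations.

none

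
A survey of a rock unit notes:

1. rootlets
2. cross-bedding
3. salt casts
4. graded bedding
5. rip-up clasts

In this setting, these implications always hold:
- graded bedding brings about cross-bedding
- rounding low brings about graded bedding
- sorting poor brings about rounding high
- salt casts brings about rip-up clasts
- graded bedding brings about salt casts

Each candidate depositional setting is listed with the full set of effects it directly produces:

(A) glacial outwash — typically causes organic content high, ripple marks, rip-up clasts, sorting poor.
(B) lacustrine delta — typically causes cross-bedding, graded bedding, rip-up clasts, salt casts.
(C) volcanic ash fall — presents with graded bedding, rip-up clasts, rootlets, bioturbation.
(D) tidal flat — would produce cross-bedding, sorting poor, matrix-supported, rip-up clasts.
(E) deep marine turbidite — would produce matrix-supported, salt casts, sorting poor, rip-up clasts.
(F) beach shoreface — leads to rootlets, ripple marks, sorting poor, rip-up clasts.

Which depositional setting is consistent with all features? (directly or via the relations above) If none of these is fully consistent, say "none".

For each candidate, compare predicted effects to what was observed:
(A) glacial outwash — rootlets -; cross-bedding -; salt casts -; graded bedding -; rip-up clasts +
(B) lacustrine delta — rootlets -; cross-bedding +; salt casts +; graded bedding +; rip-up clasts +
(C) volcanic ash fall — rootlets +; cross-bedding + (by graded bedding → cross-bedding); salt casts + (by graded bedding → salt casts); graded bedding +; rip-up clasts +
(D) tidal flat — rootlets -; cross-bedding +; salt casts -; graded bedding -; rip-up clasts +
(E) deep marine turbidite — rootlets -; cross-bedding -; salt casts +; graded bedding -; rip-up clasts +
(F) beach shoreface — rootlets +; cross-bedding -; salt casts -; graded bedding -; rip-up clasts +
(C) is the only candidate with no mismatches.

C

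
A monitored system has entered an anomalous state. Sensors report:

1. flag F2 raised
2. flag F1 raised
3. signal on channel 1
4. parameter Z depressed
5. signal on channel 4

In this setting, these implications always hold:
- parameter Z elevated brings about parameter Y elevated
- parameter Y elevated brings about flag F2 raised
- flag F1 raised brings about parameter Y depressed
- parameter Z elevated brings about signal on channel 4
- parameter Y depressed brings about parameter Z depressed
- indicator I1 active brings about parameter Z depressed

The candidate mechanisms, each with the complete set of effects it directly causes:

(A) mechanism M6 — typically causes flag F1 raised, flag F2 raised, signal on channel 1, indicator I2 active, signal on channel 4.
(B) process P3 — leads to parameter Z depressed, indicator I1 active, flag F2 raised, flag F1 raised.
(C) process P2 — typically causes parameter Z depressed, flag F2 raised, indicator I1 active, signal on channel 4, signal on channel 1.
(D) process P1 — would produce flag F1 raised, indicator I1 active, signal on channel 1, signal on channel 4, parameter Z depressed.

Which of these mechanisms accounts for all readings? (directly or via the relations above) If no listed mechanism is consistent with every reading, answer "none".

A

For each candidate, compare predicted effects to what was observed:
(A) mechanism M6 — accounts for every observation (parameter Z depressed by flag F1 raised → parameter Y depressed → parameter Z depressed)
(B) process P3 — flag F2 raised match; flag F1 raised match; signal on channel 1 miss; parameter Z depressed match; signal on channel 4 miss
(C) process P2 — flag F2 raised match; flag F1 raised miss; signal on channel 1 match; parameter Z depressed match; signal on channel 4 match
(D) process P1 — does not account for flag F2 raised
(A) alone accounts for all the evidence.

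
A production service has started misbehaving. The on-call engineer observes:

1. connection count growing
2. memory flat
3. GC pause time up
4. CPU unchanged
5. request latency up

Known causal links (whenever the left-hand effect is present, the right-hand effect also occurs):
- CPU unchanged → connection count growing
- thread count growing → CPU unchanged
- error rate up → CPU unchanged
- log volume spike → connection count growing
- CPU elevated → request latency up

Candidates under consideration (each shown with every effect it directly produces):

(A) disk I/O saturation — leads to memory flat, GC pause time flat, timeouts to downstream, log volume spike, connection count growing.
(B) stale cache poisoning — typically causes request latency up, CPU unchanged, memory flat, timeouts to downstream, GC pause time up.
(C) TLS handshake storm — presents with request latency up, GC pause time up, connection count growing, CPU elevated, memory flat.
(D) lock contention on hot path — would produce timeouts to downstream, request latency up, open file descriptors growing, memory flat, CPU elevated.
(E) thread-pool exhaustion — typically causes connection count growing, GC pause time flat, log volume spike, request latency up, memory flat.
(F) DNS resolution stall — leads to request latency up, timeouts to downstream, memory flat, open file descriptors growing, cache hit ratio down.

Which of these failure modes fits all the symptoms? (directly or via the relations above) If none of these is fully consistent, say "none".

For each candidate, compare predicted effects to what was observed:
(A) disk I/O saturation — connection count growing ✓; memory flat ✓; GC pause time up ✗; CPU unchanged ✗; request latency up ✗
(B) stale cache poisoning — connection count growing ✓ (through CPU unchanged → connection count growing); memory flat ✓; GC pause time up ✓; CPU unchanged ✓; request latency up ✓
(C) TLS handshake storm — connection count growing ✓; memory flat ✓; GC pause time up ✓; CPU unchanged ✗; request latency up ✓
(D) lock contention on hot path — fails on connection count growing, GC pause time up, CPU unchanged (predicts CPU elevated, not CPU unchanged)
(E) thread-pool exhaustion — connection count growing ✓; memory flat ✓; GC pause time up ✗; CPU unchanged ✗; request latency up ✓
(F) DNS resolution stall — connection count growing ✗; memory flat ✓; GC pause time up ✗; CPU unchanged ✗; request latency up ✓
(B) is the only candidate with no mismatches.

B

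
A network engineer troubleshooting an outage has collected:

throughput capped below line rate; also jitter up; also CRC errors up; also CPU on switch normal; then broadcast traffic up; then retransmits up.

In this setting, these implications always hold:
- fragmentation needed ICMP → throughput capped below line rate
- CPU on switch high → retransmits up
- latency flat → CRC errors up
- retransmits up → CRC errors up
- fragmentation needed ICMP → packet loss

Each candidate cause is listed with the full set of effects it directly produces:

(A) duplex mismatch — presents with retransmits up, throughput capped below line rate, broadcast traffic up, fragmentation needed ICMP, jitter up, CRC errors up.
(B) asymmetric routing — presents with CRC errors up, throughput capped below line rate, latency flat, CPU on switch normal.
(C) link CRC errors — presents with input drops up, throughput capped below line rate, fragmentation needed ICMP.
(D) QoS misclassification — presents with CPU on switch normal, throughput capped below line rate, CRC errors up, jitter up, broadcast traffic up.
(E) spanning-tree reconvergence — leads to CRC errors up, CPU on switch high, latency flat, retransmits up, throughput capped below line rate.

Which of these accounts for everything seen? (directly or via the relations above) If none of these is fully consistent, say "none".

none

Per-candidate check:
(A) duplex mismatch — does not account for CPU on switch normal
(B) asymmetric routing — does not account for jitter up, broadcast traffic up, retransmits up
(C) link CRC errors — does not account for jitter up, CRC errors up, CPU on switch normal, broadcast traffic up, retransmits up
(D) QoS misclassification — does not account for retransmits up
(E) spanning-tree reconvergence — throughput capped below line rate +; jitter up -; CRC errors up +; CPU on switch normal -; broadcast traffic up -; retransmits up +
None of the listed candidates fits everything.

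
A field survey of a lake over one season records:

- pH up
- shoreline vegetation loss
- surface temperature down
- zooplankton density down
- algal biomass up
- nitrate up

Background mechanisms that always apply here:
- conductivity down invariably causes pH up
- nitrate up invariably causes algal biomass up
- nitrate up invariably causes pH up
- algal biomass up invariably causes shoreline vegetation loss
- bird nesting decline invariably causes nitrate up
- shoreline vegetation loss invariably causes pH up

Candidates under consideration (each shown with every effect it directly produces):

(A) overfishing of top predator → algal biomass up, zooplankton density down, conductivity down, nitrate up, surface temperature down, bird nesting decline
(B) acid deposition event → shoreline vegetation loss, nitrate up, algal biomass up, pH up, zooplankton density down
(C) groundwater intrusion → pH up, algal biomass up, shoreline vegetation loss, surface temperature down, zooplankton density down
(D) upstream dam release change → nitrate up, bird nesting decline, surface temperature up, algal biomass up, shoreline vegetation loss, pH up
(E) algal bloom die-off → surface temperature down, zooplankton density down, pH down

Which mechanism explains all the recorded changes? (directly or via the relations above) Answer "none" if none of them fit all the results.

Per-candidate check:
(A) overfishing of top predator — accounts for every observation (pH up via nitrate up → pH up)
(B) acid deposition event — pH up match; shoreline vegetation loss match; surface temperature down miss; zooplankton density down match; algal biomass up match; nitrate up match
(C) groundwater intrusion — does not account for nitrate up
(D) upstream dam release change — pH up match; shoreline vegetation loss match; surface temperature down miss; zooplankton density down miss; algal biomass up match; nitrate up match
(E) algal bloom die-off — pH up miss; shoreline vegetation loss miss; surface temperature down match; zooplankton density down match; algal biomass up miss; nitrate up miss
Only (A) is consistent with every observation.

A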